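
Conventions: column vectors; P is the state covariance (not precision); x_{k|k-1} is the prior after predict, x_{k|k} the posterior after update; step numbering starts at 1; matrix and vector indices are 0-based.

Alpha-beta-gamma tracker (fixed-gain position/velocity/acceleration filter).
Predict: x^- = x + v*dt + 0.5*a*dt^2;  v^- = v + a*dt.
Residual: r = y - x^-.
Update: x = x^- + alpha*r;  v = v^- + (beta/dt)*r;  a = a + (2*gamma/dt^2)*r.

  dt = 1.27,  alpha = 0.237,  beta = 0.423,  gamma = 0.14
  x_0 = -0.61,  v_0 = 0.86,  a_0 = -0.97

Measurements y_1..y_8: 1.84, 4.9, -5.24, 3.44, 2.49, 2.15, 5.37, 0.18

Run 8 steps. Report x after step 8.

step 1: x_pred=-0.3001  r=2.1401  x^+=0.2071  v^+=0.3409  a^+=-0.5985
step 2: x_pred=0.1574  r=4.7426  x^+=1.2814  v^+=1.1604  a^+=0.2248
step 3: x_pred=2.9365  r=-8.1765  x^+=0.9986  v^+=-1.2774  a^+=-1.1946
step 4: x_pred=-1.5870  r=5.0270  x^+=-0.3956  v^+=-1.1202  a^+=-0.3219
step 5: x_pred=-2.0779  r=4.5679  x^+=-0.9953  v^+=-0.0076  a^+=0.4711
step 6: x_pred=-0.6250  r=2.7750  x^+=0.0327  v^+=1.5149  a^+=0.9528
step 7: x_pred=2.7250  r=2.6450  x^+=3.3519  v^+=3.6060  a^+=1.4120
step 8: x_pred=9.0702  r=-8.8902  x^+=6.9632  v^+=2.4381  a^+=-0.1314

x_post = 6.9632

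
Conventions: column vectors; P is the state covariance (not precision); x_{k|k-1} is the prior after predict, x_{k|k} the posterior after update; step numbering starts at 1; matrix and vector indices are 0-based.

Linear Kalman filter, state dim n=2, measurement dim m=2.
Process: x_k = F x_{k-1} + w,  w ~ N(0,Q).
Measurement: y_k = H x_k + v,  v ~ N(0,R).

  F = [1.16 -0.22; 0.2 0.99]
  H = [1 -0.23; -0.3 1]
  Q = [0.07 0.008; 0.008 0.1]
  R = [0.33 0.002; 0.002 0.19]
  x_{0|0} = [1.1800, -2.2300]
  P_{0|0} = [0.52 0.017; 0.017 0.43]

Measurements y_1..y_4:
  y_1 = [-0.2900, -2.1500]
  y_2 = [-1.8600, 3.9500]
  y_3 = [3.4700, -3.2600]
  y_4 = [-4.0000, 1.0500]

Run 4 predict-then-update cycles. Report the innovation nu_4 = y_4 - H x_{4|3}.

step 1: x^-=[1.8594, -1.9717]  P^-=[0.7818 0.0538; 0.0538 0.5490]  S=[1.1162 -0.3013; -0.3013 0.7771]  K=[0.6999 0.0387; 0.1342 0.7378]  nu=[-2.6029, 0.3795]  x^+=[0.0524, -2.0411]  P^+=[0.2503 0.0839; 0.0839 0.1656]
step 2: x^-=[0.5099, -2.0102]  P^-=[0.3720 0.1226; 0.1226 0.3055]  S=[0.6618 -0.0488; -0.0488 0.4554]  K=[0.5255 0.0805; 0.1236 0.6033]  nu=[-2.8322, 6.1131]  x^+=[-0.4865, 1.3279]  P^+=[0.1905 0.0735; 0.0735 0.1369]
step 3: x^-=[-0.8564, 1.2173]  P^-=[0.2954 0.1035; 0.1035 0.2709]  S=[0.5921 -0.0383; -0.0383 0.4254]  K=[0.4637 0.0767; 0.1067 0.5735]  nu=[4.6064, -4.7343]  x^+=[0.9161, -1.0062]  P^+=[0.1683 0.0660; 0.0660 0.1290]
step 4: x^-=[1.2840, -0.8129]  P^-=[0.2691 0.0919; 0.0919 0.2593]  S=[0.5705 -0.0402; -0.0402 0.4184]  K=[0.4394 0.0688; 0.0961 0.5631]  nu=[-5.4710, 2.2481]  x^+=[-0.9654, -0.0729]  P^+=[0.1594 0.0618; 0.0618 0.1257]

innov = [-5.4710, 2.2481]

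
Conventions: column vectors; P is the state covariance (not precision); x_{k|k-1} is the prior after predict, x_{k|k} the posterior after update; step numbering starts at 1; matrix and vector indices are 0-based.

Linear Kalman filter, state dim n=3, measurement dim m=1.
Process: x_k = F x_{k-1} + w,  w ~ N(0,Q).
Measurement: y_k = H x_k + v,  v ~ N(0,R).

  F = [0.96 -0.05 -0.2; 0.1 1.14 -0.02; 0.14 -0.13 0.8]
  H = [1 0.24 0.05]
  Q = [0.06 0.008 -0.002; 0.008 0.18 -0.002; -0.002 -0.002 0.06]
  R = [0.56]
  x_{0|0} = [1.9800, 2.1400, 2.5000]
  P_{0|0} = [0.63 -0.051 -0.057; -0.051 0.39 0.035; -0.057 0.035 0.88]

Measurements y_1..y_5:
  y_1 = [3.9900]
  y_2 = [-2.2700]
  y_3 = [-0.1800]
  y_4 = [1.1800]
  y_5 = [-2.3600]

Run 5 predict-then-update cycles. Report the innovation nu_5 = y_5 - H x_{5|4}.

step 1: x^-=[1.2938, 2.5876, 1.9990]  P^-=[0.7043 -0.0115 -0.0915; -0.0115 0.6805 -0.0449; -0.0915 -0.0449 0.6239]  S=[1.2893]  K=[0.5406; 0.1160; -0.0552]  nu=[1.9752]  x^+=[2.3615, 2.8168, 1.8900]  P^+=[0.3275 -0.0924 -0.0531; -0.0924 0.6631 -0.0367; -0.0531 -0.0367 0.6200]
step 2: x^-=[1.7482, 3.4095, 1.4765]  P^-=[0.4168 -0.0861 -0.0795; -0.0861 1.0262 -0.1568; -0.0795 -0.1568 0.4735]  S=[0.9841]  K=[0.3985; 0.1548; -0.0949]  nu=[-4.9103]  x^+=[-0.2087, 2.6492, 1.9426]  P^+=[0.2605 -0.1468 -0.0422; -0.1468 1.0026 -0.1423; -0.0422 -0.1423 0.4647]
step 3: x^-=[-0.7214, 2.9604, 1.1805]  P^-=[0.3487 -0.1482 -0.0447; -0.1482 1.4589 -0.3093; -0.0447 -0.3093 0.4049]  S=[0.9107]  K=[0.3413; 0.2047; -0.1084]  nu=[-0.2281]  x^+=[-0.7992, 2.9137, 1.2052]  P^+=[0.2426 -0.2119 -0.0110; -0.2119 1.4208 -0.2891; -0.0110 -0.2891 0.3942]
step 4: x^-=[-1.1540, 3.2176, 0.4735]  P^-=[0.3217 -0.2129 0.0006; -0.2129 1.9939 -0.5118; 0.0006 -0.5118 0.4064]  S=[0.8831]  K=[0.3064; 0.2718; -0.1154]  nu=[1.5381]  x^+=[-0.6827, 3.6357, 0.2960]  P^+=[0.2387 -0.2864 0.0318; -0.2864 1.9287 -0.4841; 0.0318 -0.4841 0.3947]
step 5: x^-=[-0.8964, 4.0705, -0.3315]  P^-=[0.3062 -0.2808 0.0475; -0.2808 2.6457 -0.7731; 0.0475 -0.7731 0.4681]  S=[0.8712]  K=[0.2769; 0.3621; -0.1315]  nu=[-2.4240]  x^+=[-1.5675, 3.1928, -0.0126]  P^+=[0.2395 -0.3682 0.0793; -0.3682 2.5315 -0.7316; 0.0793 -0.7316 0.4530]

innov = [-2.4240]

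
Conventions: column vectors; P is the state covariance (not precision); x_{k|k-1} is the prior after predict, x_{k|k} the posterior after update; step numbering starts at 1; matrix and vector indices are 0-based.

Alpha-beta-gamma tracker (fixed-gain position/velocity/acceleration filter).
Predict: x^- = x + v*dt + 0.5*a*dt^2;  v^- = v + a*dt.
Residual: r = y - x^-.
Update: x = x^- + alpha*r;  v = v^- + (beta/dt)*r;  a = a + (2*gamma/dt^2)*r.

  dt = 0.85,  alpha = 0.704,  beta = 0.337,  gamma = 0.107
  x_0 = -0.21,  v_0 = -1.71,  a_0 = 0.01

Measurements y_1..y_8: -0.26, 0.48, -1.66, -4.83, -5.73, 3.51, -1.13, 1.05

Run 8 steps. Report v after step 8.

v_post = 2.7338

step 1: x_pred=-1.6599  r=1.3999  x^+=-0.6744  v^+=-1.1465  a^+=0.4246
step 2: x_pred=-1.4955  r=1.9755  x^+=-0.1047  v^+=-0.0023  a^+=1.0098
step 3: x_pred=0.2581  r=-1.9181  x^+=-1.0923  v^+=0.0955  a^+=0.4416
step 4: x_pred=-0.8515  r=-3.9785  x^+=-3.6524  v^+=-1.1064  a^+=-0.7368
step 5: x_pred=-4.8590  r=-0.8710  x^+=-5.4722  v^+=-2.0780  a^+=-0.9947
step 6: x_pred=-7.5978  r=11.1078  x^+=0.2221  v^+=1.4804  a^+=2.2953
step 7: x_pred=2.3096  r=-3.4396  x^+=-0.1119  v^+=2.0677  a^+=1.2765
step 8: x_pred=2.1068  r=-1.0568  x^+=1.3628  v^+=2.7338  a^+=0.9635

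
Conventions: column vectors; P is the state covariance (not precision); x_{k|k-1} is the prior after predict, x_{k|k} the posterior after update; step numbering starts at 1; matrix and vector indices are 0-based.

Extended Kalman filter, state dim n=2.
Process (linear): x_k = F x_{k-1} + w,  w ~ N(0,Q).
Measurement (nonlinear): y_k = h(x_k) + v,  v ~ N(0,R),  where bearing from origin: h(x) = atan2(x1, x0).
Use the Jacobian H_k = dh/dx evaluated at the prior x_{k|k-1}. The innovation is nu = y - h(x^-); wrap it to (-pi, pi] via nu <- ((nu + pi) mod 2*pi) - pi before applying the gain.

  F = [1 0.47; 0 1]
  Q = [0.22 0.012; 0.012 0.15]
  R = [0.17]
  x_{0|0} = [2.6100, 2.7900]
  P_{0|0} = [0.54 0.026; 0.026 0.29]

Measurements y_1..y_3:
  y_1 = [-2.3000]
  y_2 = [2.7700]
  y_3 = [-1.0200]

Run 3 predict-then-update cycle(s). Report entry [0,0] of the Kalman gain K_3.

K[0,0] = -0.0857

step 1: x^-=[3.9213, 2.7900]  P^-=[0.8485 0.1743; 0.1743 0.4400]  H_jac=[-0.1205 0.1693]  S=[0.1878]  K=[-0.3871; 0.2848]  nu=[-2.9184]  x^+=[5.0510, 1.9587]  P^+=[0.8204 0.1950; 0.1950 0.4248]
step 2: x^-=[5.9716, 1.9587]  P^-=[1.3175 0.4066; 0.4066 0.5748]  H_jac=[-0.0496 0.1512]  S=[0.1803]  K=[-0.0214; 0.3702]  nu=[2.4531]  x^+=[5.9191, 2.8667]  P^+=[1.3174 0.4081; 0.4081 0.5501]
step 3: x^-=[7.2665, 2.8667]  P^-=[2.0425 0.6786; 0.6786 0.7001]  H_jac=[-0.0470 0.1191]  S=[0.1768]  K=[-0.0857; 0.2911]  nu=[-1.3958]  x^+=[7.3860, 2.4604]  P^+=[2.0412 0.6830; 0.6830 0.6851]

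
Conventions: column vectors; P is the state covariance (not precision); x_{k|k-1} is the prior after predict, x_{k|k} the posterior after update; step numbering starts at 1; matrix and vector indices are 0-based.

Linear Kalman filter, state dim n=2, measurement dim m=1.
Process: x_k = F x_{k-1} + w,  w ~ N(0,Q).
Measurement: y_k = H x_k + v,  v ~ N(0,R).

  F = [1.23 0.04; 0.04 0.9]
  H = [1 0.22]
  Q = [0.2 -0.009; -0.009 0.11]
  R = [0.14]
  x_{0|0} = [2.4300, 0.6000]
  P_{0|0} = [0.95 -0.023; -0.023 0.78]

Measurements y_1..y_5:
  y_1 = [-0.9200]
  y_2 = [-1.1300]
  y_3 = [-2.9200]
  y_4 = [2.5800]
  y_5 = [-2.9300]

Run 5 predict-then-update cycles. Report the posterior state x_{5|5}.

step 1: x^-=[3.0129, 0.6372]  P^-=[1.6362 0.0403; 0.0403 0.7417]  S=[1.8299]  K=[0.8990; 0.1112]  nu=[-4.0731]  x^+=[-0.6489, 0.1843]  P^+=[0.1572 -0.1426; -0.1426 0.7190]
step 2: x^-=[-0.7908, 0.1399]  P^-=[0.4250 -0.1335; -0.1335 0.6824]  S=[0.5393]  K=[0.7336; 0.0309]  nu=[-0.3700]  x^+=[-1.0622, 0.1285]  P^+=[0.1348 -0.1457; -0.1457 0.6819]
step 3: x^-=[-1.3014, 0.0731]  P^-=[0.3906 -0.1393; -0.1393 0.6521]  S=[0.5009]  K=[0.7187; 0.0082]  nu=[-1.6347]  x^+=[-2.4762, 0.0597]  P^+=[0.1319 -0.1423; -0.1423 0.6520]
step 4: x^-=[-3.0434, -0.0453]  P^-=[0.3866 -0.1368; -0.1368 0.6281]  S=[0.4968]  K=[0.7176; 0.0028]  nu=[5.6333]  x^+=[0.9991, -0.0295]  P^+=[0.1308 -0.1378; -0.1378 0.6281]
step 5: x^-=[1.2277, 0.0134]  P^-=[0.3853 -0.1327; -0.1327 0.6090]  S=[0.4964]  K=[0.7174; 0.0026]  nu=[-4.1607]  x^+=[-1.7571, 0.0027]  P^+=[0.1298 -0.1336; -0.1336 0.6090]

x_post = [-1.7571, 0.0027]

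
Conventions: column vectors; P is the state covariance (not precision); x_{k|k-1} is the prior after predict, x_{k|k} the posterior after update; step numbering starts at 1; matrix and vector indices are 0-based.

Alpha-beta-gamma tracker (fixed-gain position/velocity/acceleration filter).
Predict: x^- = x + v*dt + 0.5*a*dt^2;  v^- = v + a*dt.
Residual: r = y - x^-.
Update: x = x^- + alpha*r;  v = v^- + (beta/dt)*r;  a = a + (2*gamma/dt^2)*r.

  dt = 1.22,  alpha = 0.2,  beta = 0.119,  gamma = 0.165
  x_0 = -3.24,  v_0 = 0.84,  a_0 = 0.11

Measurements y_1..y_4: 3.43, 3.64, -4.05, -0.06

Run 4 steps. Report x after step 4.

step 1: x_pred=-2.1333  r=5.5633  x^+=-1.0207  v^+=1.5169  a^+=1.3435
step 2: x_pred=1.8297  r=1.8103  x^+=2.1918  v^+=3.3325  a^+=1.7448
step 3: x_pred=7.5559  r=-11.6059  x^+=5.2347  v^+=4.3291  a^+=-0.8284
step 4: x_pred=9.8998  r=-9.9598  x^+=7.9078  v^+=2.3471  a^+=-3.0366

x_post = 7.9078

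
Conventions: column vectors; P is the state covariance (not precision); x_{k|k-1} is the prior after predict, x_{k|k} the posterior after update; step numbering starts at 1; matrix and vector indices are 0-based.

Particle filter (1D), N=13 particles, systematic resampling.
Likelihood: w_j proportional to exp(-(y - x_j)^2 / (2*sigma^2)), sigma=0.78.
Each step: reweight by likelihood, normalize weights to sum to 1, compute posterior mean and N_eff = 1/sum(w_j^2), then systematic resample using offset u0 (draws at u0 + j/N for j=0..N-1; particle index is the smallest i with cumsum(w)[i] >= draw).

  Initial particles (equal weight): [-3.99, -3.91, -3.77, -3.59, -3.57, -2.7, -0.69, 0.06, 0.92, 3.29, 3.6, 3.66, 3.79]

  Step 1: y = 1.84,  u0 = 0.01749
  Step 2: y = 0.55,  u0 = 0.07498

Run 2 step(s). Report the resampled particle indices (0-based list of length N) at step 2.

step 1: w=[0.0000, 0.0000, 0.0000, 0.0000, 0.0000, 0.0000, 0.0055, 0.0784, 0.5285, 0.1883, 0.0831, 0.0696, 0.0466]  mean=1.8370  Neff=2.9861  idx=[7, 8, 8, 8, 8, 8, 8, 8, 9, 9, 9, 10, 11]
step 2: w=[0.1159, 0.1262, 0.1262, 0.1262, 0.1262, 0.1262, 0.1262, 0.1262, 0.0003, 0.0003, 0.0003, 0.0001, 0.0000]  mean=0.8227  Neff=8.0101  idx=[0, 1, 1, 2, 3, 3, 4, 4, 5, 6, 6, 7, 7]

resampled_idx = [0, 1, 1, 2, 3, 3, 4, 4, 5, 6, 6, 7, 7]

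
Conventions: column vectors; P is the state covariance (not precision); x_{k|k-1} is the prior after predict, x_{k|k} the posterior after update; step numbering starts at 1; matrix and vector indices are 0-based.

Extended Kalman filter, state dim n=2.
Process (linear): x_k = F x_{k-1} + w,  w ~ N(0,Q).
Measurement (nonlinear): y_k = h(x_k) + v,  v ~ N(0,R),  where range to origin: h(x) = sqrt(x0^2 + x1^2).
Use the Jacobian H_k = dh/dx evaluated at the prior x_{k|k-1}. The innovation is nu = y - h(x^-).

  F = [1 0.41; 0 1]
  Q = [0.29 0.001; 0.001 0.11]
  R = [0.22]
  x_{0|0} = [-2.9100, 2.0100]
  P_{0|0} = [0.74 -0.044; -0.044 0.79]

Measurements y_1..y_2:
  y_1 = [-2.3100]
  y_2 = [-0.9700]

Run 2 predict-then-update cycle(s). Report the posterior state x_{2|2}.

x_post = [-0.9593, -1.2660]

step 1: x^-=[-2.0859, 2.0100]  P^-=[1.1267 0.2809; 0.2809 0.9000]  H_jac=[-0.7201 0.6939]  S=[0.9569]  K=[-0.6442; 0.4413]  nu=[-5.2067]  x^+=[1.2684, -0.2875]  P^+=[0.7296 0.5529; 0.5529 0.7137]
step 2: x^-=[1.1505, -0.2875]  P^-=[1.5930 0.8465; 0.8465 0.8237]  H_jac=[0.9702 -0.2425]  S=[1.3695]  K=[0.9786; 0.4539]  nu=[-2.1559]  x^+=[-0.9593, -1.2660]  P^+=[0.2815 0.2383; 0.2383 0.5416]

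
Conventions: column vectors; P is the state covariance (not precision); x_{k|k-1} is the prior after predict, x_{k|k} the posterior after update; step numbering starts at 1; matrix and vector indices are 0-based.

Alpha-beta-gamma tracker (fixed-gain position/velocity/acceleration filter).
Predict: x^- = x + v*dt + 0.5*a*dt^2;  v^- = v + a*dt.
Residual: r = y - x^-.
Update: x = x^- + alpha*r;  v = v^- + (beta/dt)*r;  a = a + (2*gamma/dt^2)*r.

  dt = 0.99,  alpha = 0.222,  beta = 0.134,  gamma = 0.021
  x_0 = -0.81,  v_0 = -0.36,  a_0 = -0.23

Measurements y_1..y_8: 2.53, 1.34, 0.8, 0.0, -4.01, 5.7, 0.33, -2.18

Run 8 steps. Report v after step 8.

step 1: x_pred=-1.2791  r=3.8091  x^+=-0.4335  v^+=-0.0721  a^+=-0.0668
step 2: x_pred=-0.5376  r=1.8776  x^+=-0.1208  v^+=0.1159  a^+=0.0137
step 3: x_pred=0.0007  r=0.7993  x^+=0.1781  v^+=0.2377  a^+=0.0479
step 4: x_pred=0.4369  r=-0.4369  x^+=0.3399  v^+=0.2260  a^+=0.0292
step 5: x_pred=0.5780  r=-4.5880  x^+=-0.4406  v^+=-0.3661  a^+=-0.1674
step 6: x_pred=-0.8850  r=6.5850  x^+=0.5769  v^+=0.3595  a^+=0.1148
step 7: x_pred=0.9890  r=-0.6590  x^+=0.8427  v^+=0.3840  a^+=0.0866
step 8: x_pred=1.2653  r=-3.4453  x^+=0.5004  v^+=0.0033  a^+=-0.0611

v_post = 0.0033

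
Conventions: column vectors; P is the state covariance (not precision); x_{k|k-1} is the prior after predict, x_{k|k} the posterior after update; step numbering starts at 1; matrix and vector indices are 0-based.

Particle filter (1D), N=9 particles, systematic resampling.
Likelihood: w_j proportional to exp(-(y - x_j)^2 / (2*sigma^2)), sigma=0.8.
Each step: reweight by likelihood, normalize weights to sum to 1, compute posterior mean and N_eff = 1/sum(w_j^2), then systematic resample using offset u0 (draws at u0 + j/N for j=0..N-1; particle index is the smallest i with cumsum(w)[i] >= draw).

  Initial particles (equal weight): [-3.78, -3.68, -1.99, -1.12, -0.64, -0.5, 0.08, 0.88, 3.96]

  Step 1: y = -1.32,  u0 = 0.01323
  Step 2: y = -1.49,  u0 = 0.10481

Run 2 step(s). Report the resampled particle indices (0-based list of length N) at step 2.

step 1: w=[0.0027, 0.0040, 0.2185, 0.3008, 0.2162, 0.1835, 0.0671, 0.0071, 0.0000]  mean=-1.0154  Neff=4.4795  idx=[2, 2, 3, 3, 3, 4, 4, 5, 5]
step 2: w=[0.1284, 0.1284, 0.1402, 0.1402, 0.1402, 0.0887, 0.0887, 0.0726, 0.0726]  mean=-1.1682  Neff=8.4587  idx=[0, 1, 2, 3, 4, 4, 6, 7, 8]

resampled_idx = [0, 1, 2, 3, 4, 4, 6, 7, 8]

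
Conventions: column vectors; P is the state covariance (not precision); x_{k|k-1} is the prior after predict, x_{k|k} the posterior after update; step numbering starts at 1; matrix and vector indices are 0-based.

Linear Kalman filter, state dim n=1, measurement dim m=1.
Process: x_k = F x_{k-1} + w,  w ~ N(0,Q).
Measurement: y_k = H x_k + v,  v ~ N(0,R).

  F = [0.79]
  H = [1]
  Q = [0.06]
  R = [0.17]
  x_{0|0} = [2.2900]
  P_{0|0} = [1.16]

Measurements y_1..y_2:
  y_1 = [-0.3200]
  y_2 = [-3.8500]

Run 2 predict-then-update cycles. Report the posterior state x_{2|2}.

x_post = [-1.7614]

step 1: x^-=[1.8091]  P^-=[0.7840]  S=[0.9540]  K=[0.8218]  nu=[-2.1291]  x^+=[0.0594]  P^+=[0.1397]
step 2: x^-=[0.0469]  P^-=[0.1472]  S=[0.3172]  K=[0.4640]  nu=[-3.8969]  x^+=[-1.7614]  P^+=[0.0789]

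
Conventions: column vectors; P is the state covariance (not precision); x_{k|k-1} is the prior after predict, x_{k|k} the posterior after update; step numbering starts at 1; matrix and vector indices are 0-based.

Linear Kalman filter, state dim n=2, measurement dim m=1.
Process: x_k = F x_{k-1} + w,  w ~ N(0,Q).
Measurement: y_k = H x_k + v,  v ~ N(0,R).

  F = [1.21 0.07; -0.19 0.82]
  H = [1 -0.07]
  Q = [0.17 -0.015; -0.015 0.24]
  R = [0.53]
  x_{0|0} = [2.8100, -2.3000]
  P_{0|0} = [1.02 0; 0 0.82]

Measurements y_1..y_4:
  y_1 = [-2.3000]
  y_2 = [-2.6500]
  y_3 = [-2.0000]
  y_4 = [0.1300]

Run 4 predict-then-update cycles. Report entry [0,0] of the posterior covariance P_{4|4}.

P_post[0,0] = 0.2809

step 1: x^-=[3.2391, -2.4199]  P^-=[1.6674 -0.2024; -0.2024 0.8282]  S=[2.2298]  K=[0.7541; -0.1168]  nu=[-5.7085]  x^+=[-1.0659, -1.7532]  P^+=[0.3993 -0.0061; -0.0061 0.7978]
step 2: x^-=[-1.4124, -1.2351]  P^-=[0.7575 -0.0669; -0.0669 0.7927]  S=[1.3007]  K=[0.5859; -0.0941]  nu=[-1.3240]  x^+=[-2.1882, -1.1105]  P^+=[0.3109 0.0048; 0.0048 0.7812]
step 3: x^-=[-2.7255, -0.4949]  P^-=[0.6298 -0.0369; -0.0369 0.7750]  S=[1.1688]  K=[0.5411; -0.0780]  nu=[0.6909]  x^+=[-2.3517, -0.5488]  P^+=[0.2876 0.0124; 0.0124 0.7679]
step 4: x^-=[-2.8840, -0.0032]  P^-=[0.5970 -0.0249; -0.0249 0.7629]  S=[1.1342]  K=[0.5279; -0.0690]  nu=[3.0137]  x^+=[-1.2931, -0.2112]  P^+=[0.2809 0.0164; 0.0164 0.7574]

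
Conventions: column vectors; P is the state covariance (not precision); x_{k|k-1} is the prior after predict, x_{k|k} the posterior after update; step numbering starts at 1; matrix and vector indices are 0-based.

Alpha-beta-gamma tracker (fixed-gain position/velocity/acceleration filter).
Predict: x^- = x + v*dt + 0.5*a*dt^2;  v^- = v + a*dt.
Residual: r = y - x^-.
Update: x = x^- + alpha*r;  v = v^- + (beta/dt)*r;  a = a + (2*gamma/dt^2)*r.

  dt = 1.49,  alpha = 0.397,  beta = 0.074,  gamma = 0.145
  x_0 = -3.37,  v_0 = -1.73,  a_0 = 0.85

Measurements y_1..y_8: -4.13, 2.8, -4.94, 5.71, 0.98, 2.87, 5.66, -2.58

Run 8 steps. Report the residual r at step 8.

step 1: x_pred=-5.0042  r=0.8742  x^+=-4.6571  v^+=-0.4201  a^+=0.9642
step 2: x_pred=-4.2127  r=7.0127  x^+=-1.4287  v^+=1.3648  a^+=1.8802
step 3: x_pred=2.6921  r=-7.6321  x^+=-0.3379  v^+=3.7873  a^+=0.8833
step 4: x_pred=6.2858  r=-0.5758  x^+=6.0572  v^+=5.0748  a^+=0.8081
step 5: x_pred=14.5157  r=-13.5357  x^+=9.1420  v^+=5.6066  a^+=-0.9600
step 6: x_pred=16.4302  r=-13.5602  x^+=11.0468  v^+=3.5028  a^+=-2.7313
step 7: x_pred=13.2340  r=-7.5740  x^+=10.2271  v^+=-0.9431  a^+=-3.7207
step 8: x_pred=4.6918  r=-7.2718  x^+=1.8049  v^+=-6.8480  a^+=-4.6706

resid = -7.2718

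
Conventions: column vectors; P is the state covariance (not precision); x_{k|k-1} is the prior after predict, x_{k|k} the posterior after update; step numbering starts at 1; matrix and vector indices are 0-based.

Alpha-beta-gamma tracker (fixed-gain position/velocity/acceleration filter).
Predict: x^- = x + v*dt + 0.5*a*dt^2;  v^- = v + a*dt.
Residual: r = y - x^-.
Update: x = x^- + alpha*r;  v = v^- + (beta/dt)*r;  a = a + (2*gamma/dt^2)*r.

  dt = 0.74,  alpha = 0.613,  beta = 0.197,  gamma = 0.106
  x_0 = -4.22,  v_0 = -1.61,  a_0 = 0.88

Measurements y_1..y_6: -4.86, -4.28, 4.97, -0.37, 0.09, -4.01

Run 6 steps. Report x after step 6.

step 1: x_pred=-5.1705  r=0.3105  x^+=-4.9801  v^+=-0.8762  a^+=1.0002
step 2: x_pred=-5.3546  r=1.0746  x^+=-4.6959  v^+=0.1501  a^+=1.4162
step 3: x_pred=-4.1971  r=9.1671  x^+=1.4223  v^+=3.6385  a^+=4.9652
step 4: x_pred=5.4743  r=-5.8443  x^+=1.8918  v^+=5.7569  a^+=2.7026
step 5: x_pred=6.8918  r=-6.8018  x^+=2.7223  v^+=5.9461  a^+=0.0693
step 6: x_pred=7.1414  r=-11.1514  x^+=0.3056  v^+=3.0287  a^+=-4.2479

x_post = 0.3056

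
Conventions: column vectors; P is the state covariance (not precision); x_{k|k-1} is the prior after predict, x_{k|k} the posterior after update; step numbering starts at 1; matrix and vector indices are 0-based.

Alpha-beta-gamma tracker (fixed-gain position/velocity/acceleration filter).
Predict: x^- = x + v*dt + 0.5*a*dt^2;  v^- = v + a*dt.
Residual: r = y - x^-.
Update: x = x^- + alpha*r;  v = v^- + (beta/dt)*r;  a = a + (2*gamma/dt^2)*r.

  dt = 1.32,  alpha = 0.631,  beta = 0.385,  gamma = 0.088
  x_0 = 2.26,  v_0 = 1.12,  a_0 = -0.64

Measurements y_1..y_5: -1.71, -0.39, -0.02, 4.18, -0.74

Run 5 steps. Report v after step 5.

v_post = 0.0106

step 1: x_pred=3.1808  r=-4.8908  x^+=0.0947  v^+=-1.1513  a^+=-1.1340
step 2: x_pred=-2.4130  r=2.0230  x^+=-1.1365  v^+=-2.0582  a^+=-0.9297
step 3: x_pred=-4.6632  r=4.6432  x^+=-1.7333  v^+=-1.9311  a^+=-0.4607
step 4: x_pred=-4.6837  r=8.8637  x^+=0.9093  v^+=0.0461  a^+=0.4347
step 5: x_pred=1.3488  r=-2.0888  x^+=0.0308  v^+=0.0106  a^+=0.2237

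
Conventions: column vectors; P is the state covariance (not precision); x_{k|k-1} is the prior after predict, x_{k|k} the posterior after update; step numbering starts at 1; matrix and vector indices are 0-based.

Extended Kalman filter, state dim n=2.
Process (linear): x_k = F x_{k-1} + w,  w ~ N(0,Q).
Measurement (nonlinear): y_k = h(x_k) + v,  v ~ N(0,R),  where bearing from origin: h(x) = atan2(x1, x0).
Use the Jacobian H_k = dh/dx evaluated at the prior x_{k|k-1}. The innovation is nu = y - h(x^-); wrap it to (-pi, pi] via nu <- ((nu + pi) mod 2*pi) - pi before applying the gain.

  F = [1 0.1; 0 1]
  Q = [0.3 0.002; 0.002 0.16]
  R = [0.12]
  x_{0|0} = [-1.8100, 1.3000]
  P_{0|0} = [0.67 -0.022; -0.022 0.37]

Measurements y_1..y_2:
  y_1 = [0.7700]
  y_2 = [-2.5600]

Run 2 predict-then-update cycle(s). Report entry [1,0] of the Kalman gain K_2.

K[1,0] = 0.3212

step 1: x^-=[-1.6800, 1.3000]  P^-=[0.9693 0.0170; 0.0170 0.5300]  H_jac=[-0.2881 -0.3723]  S=[0.2776]  K=[-1.0289; -0.7286]  nu=[-1.7130]  x^+=[0.0825, 2.5480]  P^+=[0.6755 -0.1911; -0.1911 0.3827]
step 2: x^-=[0.3373, 2.5480]  P^-=[0.9411 -0.1508; -0.1508 0.5427]  H_jac=[-0.3857 0.0511]  S=[0.2674]  K=[-1.3865; 0.3212]  nu=[2.2840]  x^+=[-2.8294, 3.2816]  P^+=[0.4272 -0.0317; -0.0317 0.5151]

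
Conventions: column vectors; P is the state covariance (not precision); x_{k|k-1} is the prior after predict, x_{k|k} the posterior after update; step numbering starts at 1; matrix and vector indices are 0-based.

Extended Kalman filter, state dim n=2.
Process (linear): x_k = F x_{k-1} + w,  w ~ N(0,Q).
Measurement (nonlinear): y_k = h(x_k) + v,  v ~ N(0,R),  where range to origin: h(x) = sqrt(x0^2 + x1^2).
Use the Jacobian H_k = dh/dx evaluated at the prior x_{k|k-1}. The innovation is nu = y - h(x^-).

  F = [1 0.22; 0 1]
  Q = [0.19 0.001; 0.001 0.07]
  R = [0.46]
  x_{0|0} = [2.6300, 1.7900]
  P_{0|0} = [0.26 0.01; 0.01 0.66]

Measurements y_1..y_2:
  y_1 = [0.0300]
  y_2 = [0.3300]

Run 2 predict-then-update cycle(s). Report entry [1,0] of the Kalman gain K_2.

step 1: x^-=[3.0238, 1.7900]  P^-=[0.4863 0.1562; 0.1562 0.7300]  H_jac=[0.8605 0.5094]  S=[1.1465]  K=[0.4344; 0.4416]  nu=[-3.4839]  x^+=[1.5103, 0.2516]  P^+=[0.2700 -0.0637; -0.0637 0.5064]
step 2: x^-=[1.5656, 0.2516]  P^-=[0.4564 0.0487; 0.0487 0.5764]  H_jac=[0.9873 0.1586]  S=[0.9347]  K=[0.4904; 0.1493]  nu=[-1.2557]  x^+=[0.9498, 0.0642]  P^+=[0.2316 -0.0197; -0.0197 0.5556]

K[1,0] = 0.1493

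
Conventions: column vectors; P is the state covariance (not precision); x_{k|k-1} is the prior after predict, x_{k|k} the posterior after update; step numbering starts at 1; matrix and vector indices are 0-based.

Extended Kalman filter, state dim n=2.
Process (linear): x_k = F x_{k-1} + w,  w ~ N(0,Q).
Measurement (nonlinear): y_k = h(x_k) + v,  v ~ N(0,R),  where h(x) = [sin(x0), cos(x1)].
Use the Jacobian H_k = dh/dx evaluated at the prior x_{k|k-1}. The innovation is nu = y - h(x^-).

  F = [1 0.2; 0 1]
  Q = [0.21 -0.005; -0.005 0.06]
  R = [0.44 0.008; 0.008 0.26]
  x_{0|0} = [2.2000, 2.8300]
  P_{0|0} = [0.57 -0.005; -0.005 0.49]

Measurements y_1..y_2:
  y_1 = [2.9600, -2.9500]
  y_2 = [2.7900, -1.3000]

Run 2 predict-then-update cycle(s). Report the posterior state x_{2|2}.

x_post = [1.2085, 3.3267]

step 1: x^-=[2.7660, 2.8300]  P^-=[0.7976 0.0880; 0.0880 0.5500]  H_jac=[-0.9303 0.0000; 0.0000 -0.3066]  S=[1.1303 0.0331; 0.0331 0.3117]  K=[-0.6560 -0.0169; -0.0568 -0.5349]  nu=[2.5932, -1.9982]  x^+=[1.0987, 3.7517]  P^+=[0.3104 0.0314; 0.0314 0.4552]
step 2: x^-=[1.8490, 3.7517]  P^-=[0.5512 0.1175; 0.1175 0.5152]  H_jac=[-0.2747 0.0000; 0.0000 0.5729]  S=[0.4816 -0.0105; -0.0105 0.4291]  K=[-0.3111 0.1493; -0.0521 0.6866]  nu=[1.8285, -0.4804]  x^+=[1.2085, 3.3267]  P^+=[0.4940 0.0634; 0.0634 0.3108]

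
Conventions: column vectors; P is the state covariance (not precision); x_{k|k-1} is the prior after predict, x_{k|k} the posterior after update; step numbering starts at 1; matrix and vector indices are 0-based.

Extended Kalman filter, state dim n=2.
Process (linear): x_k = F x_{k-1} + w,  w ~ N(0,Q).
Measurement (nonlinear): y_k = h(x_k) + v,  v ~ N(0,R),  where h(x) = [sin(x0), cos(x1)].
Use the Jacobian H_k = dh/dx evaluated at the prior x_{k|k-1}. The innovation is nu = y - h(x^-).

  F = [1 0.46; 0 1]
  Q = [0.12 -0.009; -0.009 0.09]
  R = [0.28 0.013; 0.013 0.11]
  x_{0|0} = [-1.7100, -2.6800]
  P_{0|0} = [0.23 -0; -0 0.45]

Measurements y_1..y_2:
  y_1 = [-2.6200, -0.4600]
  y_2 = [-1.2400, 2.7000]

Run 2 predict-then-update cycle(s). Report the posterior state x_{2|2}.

step 1: x^-=[-2.9428, -2.6800]  P^-=[0.4452 0.1980; 0.1980 0.5400]  H_jac=[-0.9803 0.0000; 0.0000 0.4454]  S=[0.7079 -0.0734; -0.0734 0.2171]  K=[-0.5953 0.2048; -0.1651 1.0519]  nu=[-2.4225, 0.4353]  x^+=[-1.4114, -1.8222]  P^+=[0.1673 0.0332; 0.0332 0.2550]
step 2: x^-=[-2.2497, -1.8222]  P^-=[0.3718 0.1415; 0.1415 0.3450]  H_jac=[-0.6279 0.0000; 0.0000 0.9686]  S=[0.4266 -0.0730; -0.0730 0.4336]  K=[-0.5078 0.2305; -0.0786 0.7573]  nu=[-0.4617, 2.9488]  x^+=[-1.3355, 0.4472]  P^+=[0.2217 0.0194; 0.0194 0.0850]

x_post = [-1.3355, 0.4472]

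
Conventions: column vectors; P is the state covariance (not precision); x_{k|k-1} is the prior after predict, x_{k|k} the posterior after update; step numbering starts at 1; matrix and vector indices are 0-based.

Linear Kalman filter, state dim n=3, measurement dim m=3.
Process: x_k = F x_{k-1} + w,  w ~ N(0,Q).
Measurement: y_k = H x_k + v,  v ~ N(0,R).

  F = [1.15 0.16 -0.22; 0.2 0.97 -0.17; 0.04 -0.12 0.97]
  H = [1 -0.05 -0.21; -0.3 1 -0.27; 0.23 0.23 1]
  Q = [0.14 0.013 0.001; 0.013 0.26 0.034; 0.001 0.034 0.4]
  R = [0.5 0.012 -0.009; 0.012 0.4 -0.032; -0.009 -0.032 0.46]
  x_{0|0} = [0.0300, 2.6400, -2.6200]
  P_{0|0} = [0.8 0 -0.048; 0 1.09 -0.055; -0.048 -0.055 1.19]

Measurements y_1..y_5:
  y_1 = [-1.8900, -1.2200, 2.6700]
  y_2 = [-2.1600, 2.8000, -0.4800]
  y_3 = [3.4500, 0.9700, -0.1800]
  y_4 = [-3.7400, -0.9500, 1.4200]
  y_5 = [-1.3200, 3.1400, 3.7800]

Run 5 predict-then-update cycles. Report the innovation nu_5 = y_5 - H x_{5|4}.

step 1: x^-=[1.0333, 3.0122, -2.8570]  P^-=[1.3117 0.4354 -0.3002; 0.4354 1.3734 -0.3446; -0.3002 -0.3446 1.5457]  S=[1.9586 0.2093 -0.2044; 0.2093 1.8803 -0.3683; -0.2044 -0.3683 1.8972]  K=[0.7032 0.0130 0.1318; 0.1667 0.7305 0.1975; -0.2184 -0.2010 0.6740]  nu=[-3.3727, -4.6936, 4.5965]  x^+=[-0.7930, -0.0714, 1.9210]  P^+=[0.3454 0.0999 -0.0485; 0.0999 0.3102 -0.0284; -0.0485 -0.0284 0.3361]
step 2: x^-=[-1.3460, -0.5544, 1.8402]  P^-=[0.6843 0.2862 -0.1328; 0.2862 0.6268 -0.0897; -0.1328 -0.0897 0.7232]  S=[1.2430 0.1520 -0.0657; 0.1520 0.9963 -0.1202; -0.0657 -0.1202 1.1805]  K=[0.5618 0.0451 0.1125; 0.1602 0.5631 0.1682; -0.1779 -0.1532 0.5438]  nu=[-0.4553, 3.4475, -1.8831]  x^+=[-1.6581, 0.9972, 0.3690]  P^+=[0.2767 0.0934 -0.0399; 0.0934 0.2445 -0.0198; -0.0399 -0.0198 0.2704]
step 3: x^-=[-1.8285, 0.5729, 0.1720]  P^-=[0.5813 0.2462 -0.1087; 0.2462 0.5544 -0.0619; -0.1087 -0.0619 0.6590]  S=[1.1315 0.1319 -0.0636; 0.1319 0.9229 -0.1016; -0.0636 -0.1016 1.1266]  K=[0.5236 0.0465 0.1062; 0.1515 0.5354 0.1653; -0.1694 -0.1423 0.5277]  nu=[5.3433, -0.1050, -0.0632]  x^+=[0.9576, 1.3159, -0.7515]  P^+=[0.2580 0.0889 -0.0371; 0.0889 0.2329 -0.0165; -0.0371 -0.0165 0.2611]
step 4: x^-=[1.4771, 1.5957, -0.8486]  P^-=[0.5525 0.2331 -0.1031; 0.2331 0.5394 -0.0556; -0.1031 -0.0556 0.6496]  S=[1.1014 0.1250 -0.0663; 0.1250 0.9100 -0.0987; -0.0663 -0.0987 1.1190]  K=[0.5118 0.0456 0.1037; 0.1475 0.5300 0.1646; -0.1675 -0.1398 0.5256]  nu=[-5.3156, -2.3317, 1.5618]  x^+=[-1.1878, -0.1673, 1.1885]  P^+=[0.2522 0.0869 -0.0364; 0.0869 0.2304 -0.0155; -0.0364 -0.0155 0.2597]
step 5: x^-=[-1.6543, -0.6019, 1.1254]  P^-=[0.5435 0.2287 -0.1018; 0.2287 0.5357 -0.0541; -0.1018 -0.0541 0.6480]  S=[1.0922 0.1227 -0.0678; 0.1227 0.9074 -0.0983; -0.0678 -0.0983 1.1176]  K=[0.5081 0.0450 0.1026; 0.1460 0.5289 0.1643; -0.1670 -0.1393 0.5254]  nu=[0.5405, 3.5495, 3.1735]  x^+=[-0.8942, 1.8758, 2.2080]  P^+=[0.2504 0.0861 -0.0362; 0.0861 0.2298 -0.0153; -0.0362 -0.0153 0.2595]

innov = [0.5405, 3.5495, 3.1735]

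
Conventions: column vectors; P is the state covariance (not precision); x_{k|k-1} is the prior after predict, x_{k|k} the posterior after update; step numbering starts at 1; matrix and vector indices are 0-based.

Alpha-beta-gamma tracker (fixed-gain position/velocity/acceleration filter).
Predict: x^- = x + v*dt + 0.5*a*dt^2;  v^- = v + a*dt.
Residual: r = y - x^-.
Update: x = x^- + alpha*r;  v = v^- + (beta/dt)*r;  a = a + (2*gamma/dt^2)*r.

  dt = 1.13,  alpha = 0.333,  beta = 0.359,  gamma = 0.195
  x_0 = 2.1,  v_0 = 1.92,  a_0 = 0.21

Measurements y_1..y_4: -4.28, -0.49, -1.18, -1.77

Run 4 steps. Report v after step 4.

step 1: x_pred=4.4037  r=-8.6837  x^+=1.5120  v^+=-0.6015  a^+=-2.4422
step 2: x_pred=-0.7269  r=0.2369  x^+=-0.6480  v^+=-3.2859  a^+=-2.3699
step 3: x_pred=-5.8742  r=4.6942  x^+=-4.3110  v^+=-4.4726  a^+=-0.9361
step 4: x_pred=-9.9627  r=8.1927  x^+=-7.2345  v^+=-2.9276  a^+=1.5661

v_post = -2.9276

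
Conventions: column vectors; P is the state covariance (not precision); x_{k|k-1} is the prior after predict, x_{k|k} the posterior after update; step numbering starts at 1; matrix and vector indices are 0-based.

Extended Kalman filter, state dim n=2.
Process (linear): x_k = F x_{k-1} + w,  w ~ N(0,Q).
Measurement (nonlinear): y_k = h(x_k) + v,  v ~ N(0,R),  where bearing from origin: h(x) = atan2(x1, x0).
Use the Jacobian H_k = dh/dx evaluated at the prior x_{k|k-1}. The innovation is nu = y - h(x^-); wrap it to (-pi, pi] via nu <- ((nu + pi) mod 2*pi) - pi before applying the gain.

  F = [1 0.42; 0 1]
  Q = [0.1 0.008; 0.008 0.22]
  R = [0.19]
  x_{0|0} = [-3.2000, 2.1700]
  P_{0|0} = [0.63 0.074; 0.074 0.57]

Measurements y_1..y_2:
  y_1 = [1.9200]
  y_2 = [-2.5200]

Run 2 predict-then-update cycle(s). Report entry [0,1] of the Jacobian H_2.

step 1: x^-=[-2.2886, 2.1700]  P^-=[0.8927 0.3214; 0.3214 0.7900]  H_jac=[-0.2182 -0.2301]  S=[0.3066]  K=[-0.8765; -0.8216]  nu=[-0.4628]  x^+=[-1.8830, 2.5502]  P^+=[0.6572 0.1006; 0.1006 0.5830]
step 2: x^-=[-0.8119, 2.5502]  P^-=[0.9446 0.3535; 0.3535 0.8030]  H_jac=[-0.3560 -0.1133]  S=[0.3486]  K=[-1.0797; -0.6222]  nu=[1.8842]  x^+=[-2.8462, 1.3779]  P^+=[0.5382 0.1193; 0.1193 0.6681]

H_jac[0,1] = -0.1133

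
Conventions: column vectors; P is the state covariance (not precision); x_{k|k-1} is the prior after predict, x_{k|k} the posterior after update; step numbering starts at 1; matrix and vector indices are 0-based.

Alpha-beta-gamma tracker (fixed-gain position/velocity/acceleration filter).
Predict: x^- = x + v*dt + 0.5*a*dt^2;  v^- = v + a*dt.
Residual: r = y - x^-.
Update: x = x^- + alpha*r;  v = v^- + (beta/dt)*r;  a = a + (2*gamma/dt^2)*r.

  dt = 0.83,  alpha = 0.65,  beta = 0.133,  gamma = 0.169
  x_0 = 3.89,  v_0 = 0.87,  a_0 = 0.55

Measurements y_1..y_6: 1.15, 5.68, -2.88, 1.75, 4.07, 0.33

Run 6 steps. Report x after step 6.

step 1: x_pred=4.8015  r=-3.6515  x^+=2.4280  v^+=0.7414  a^+=-1.2416
step 2: x_pred=2.6157  r=3.0643  x^+=4.6075  v^+=0.2019  a^+=0.2619
step 3: x_pred=4.8653  r=-7.7453  x^+=-0.1692  v^+=-0.8219  a^+=-3.5382
step 4: x_pred=-2.0701  r=3.8201  x^+=0.4130  v^+=-3.1465  a^+=-1.6640
step 5: x_pred=-2.7718  r=6.8418  x^+=1.6754  v^+=-3.4313  a^+=1.6928
step 6: x_pred=-0.5895  r=0.9195  x^+=0.0082  v^+=-1.8789  a^+=2.1440

x_post = 0.0082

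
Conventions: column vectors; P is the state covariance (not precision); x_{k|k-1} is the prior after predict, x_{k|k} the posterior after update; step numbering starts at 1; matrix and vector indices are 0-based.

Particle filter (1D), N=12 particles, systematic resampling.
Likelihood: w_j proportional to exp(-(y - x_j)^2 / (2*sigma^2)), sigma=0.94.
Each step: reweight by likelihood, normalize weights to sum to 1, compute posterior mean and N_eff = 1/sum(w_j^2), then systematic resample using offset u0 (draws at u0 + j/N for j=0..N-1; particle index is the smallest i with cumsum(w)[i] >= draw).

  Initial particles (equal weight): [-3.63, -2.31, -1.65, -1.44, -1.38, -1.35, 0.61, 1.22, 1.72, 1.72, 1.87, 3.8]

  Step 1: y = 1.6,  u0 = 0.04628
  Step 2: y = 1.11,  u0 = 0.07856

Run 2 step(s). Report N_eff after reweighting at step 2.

N_eff = 11.8650

step 1: w=[0.0000, 0.0000, 0.0006, 0.0012, 0.0015, 0.0016, 0.1269, 0.2036, 0.2192, 0.2192, 0.2120, 0.0143]  mean=1.5236  Neff=5.0303  idx=[6, 6, 7, 7, 8, 8, 8, 9, 9, 10, 10, 10]
step 2: w=[0.0874, 0.0874, 0.0999, 0.0999, 0.0815, 0.0815, 0.0815, 0.0815, 0.0815, 0.0726, 0.0726, 0.0726]  mean=1.4588  Neff=11.8650  idx=[0, 1, 2, 3, 4, 5, 6, 7, 8, 9, 10, 11]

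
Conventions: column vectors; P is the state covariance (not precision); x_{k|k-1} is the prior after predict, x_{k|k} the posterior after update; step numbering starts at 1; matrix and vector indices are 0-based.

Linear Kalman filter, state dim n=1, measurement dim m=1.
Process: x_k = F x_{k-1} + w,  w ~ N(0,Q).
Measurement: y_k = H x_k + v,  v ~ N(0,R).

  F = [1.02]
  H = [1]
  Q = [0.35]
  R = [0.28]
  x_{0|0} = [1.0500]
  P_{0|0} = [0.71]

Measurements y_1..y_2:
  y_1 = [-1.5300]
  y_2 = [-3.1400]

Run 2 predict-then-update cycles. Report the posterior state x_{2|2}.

step 1: x^-=[1.0710]  P^-=[1.0887]  S=[1.3687]  K=[0.7954]  nu=[-2.6010]  x^+=[-0.9979]  P^+=[0.2227]
step 2: x^-=[-1.0179]  P^-=[0.5817]  S=[0.8617]  K=[0.6751]  nu=[-2.1221]  x^+=[-2.4504]  P^+=[0.1890]

x_post = [-2.4504]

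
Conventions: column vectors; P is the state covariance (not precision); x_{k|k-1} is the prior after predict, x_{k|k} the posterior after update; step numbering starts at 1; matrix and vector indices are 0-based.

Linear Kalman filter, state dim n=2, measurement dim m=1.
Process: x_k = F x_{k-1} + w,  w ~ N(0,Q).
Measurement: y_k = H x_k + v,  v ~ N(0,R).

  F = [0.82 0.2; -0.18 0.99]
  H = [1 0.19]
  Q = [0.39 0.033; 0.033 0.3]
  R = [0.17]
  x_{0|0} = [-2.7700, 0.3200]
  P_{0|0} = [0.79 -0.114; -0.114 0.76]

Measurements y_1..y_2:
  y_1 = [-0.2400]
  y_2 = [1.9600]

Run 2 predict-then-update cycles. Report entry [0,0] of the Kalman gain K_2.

K[0,0] = 0.6810

step 1: x^-=[-2.2074, 0.8154]  P^-=[0.9142 -0.0216; -0.0216 1.1111]  S=[1.1161]  K=[0.8154; 0.1698]  nu=[1.8125]  x^+=[-0.7295, 1.1232]  P^+=[0.1721 -0.1761; -0.1761 1.0789]
step 2: x^-=[-0.3735, 1.2433]  P^-=[0.4911 0.0846; 0.0846 1.4258]  S=[0.7447]  K=[0.6810; 0.4773]  nu=[2.0973]  x^+=[1.0548, 2.2444]  P^+=[0.1457 -0.1575; -0.1575 1.2561]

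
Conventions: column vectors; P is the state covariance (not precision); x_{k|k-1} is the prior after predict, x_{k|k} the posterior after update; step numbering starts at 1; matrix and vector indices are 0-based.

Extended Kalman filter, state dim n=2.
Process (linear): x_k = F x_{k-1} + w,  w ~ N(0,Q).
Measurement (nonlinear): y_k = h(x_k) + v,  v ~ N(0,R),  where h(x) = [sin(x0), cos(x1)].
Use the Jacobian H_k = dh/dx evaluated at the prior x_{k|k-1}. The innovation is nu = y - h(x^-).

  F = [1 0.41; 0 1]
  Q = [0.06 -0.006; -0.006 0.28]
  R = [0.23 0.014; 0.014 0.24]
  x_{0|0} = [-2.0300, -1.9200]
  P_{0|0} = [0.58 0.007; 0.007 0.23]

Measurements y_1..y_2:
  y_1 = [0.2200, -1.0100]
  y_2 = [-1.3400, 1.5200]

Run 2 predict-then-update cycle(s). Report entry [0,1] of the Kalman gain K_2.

K[0,1] = 0.0959

step 1: x^-=[-2.8172, -1.9200]  P^-=[0.6844 0.0953; 0.0953 0.5100]  H_jac=[-0.9478 0.0000; 0.0000 0.9396]  S=[0.8449 -0.0709; -0.0709 0.6903]  K=[-0.7635 0.0513; -0.0491 0.6892]  nu=[0.5387, -0.6679]  x^+=[-3.2628, -2.4067]  P^+=[0.1845 0.0017; 0.0017 0.1753]
step 2: x^-=[-4.2496, -2.4067]  P^-=[0.2754 0.0676; 0.0676 0.4553]  H_jac=[-0.4465 0.0000; 0.0000 0.6705]  S=[0.2849 -0.0062; -0.0062 0.4447]  K=[-0.4295 0.0959; -0.0909 0.6852]  nu=[-2.2348, 2.2619]  x^+=[-3.0728, -0.6536]  P^+=[0.2182 0.0254; 0.0254 0.2434]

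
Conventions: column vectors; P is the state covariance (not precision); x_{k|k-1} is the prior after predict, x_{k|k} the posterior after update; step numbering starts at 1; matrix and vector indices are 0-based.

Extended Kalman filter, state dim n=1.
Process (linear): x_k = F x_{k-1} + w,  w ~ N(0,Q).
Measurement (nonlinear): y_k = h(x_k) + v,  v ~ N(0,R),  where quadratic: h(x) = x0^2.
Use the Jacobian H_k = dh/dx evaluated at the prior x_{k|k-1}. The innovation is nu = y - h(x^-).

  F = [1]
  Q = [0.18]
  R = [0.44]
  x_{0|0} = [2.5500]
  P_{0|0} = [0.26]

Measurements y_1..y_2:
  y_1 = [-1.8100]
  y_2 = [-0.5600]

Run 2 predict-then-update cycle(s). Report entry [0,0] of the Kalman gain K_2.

K[0,0] = 0.3222

step 1: x^-=[2.5500]  P^-=[0.4400]  H_jac=[5.1000]  S=[11.8844]  K=[0.1888]  nu=[-8.3125]  x^+=[0.9804]  P^+=[0.0163]
step 2: x^-=[0.9804]  P^-=[0.1963]  H_jac=[1.9609]  S=[1.1947]  K=[0.3222]  nu=[-1.5213]  x^+=[0.4903]  P^+=[0.0723]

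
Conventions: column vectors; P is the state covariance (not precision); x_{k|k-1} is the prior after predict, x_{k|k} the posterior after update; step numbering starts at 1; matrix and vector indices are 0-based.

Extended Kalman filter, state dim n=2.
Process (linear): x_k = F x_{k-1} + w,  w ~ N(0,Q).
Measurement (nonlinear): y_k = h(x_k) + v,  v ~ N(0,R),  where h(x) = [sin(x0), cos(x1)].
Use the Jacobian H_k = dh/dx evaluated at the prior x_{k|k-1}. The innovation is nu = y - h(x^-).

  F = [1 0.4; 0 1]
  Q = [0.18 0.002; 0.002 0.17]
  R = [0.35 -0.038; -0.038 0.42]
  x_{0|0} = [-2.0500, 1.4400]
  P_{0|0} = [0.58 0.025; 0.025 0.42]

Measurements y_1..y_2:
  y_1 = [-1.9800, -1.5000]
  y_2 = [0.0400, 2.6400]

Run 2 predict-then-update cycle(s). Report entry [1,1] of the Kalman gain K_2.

K[1,1] = -0.4331

step 1: x^-=[-1.4740, 1.4400]  P^-=[0.8472 0.1950; 0.1950 0.5900]  H_jac=[0.0966 0.0000; 0.0000 -0.9915]  S=[0.3579 -0.0567; -0.0567 1.0000]  K=[0.1999 -0.1820; -0.0404 -0.5873]  nu=[-0.9847, -1.6304]  x^+=[-1.3741, 2.4372]  P^+=[0.7956 0.0848; 0.0848 0.2472]
step 2: x^-=[-0.3992, 2.4372]  P^-=[1.0830 0.1857; 0.1857 0.4172]  H_jac=[0.9214 0.0000; 0.0000 -0.6475]  S=[1.2694 -0.1488; -0.1488 0.5950]  K=[0.7854 -0.0057; 0.0840 -0.4331]  nu=[0.4287, 3.4020]  x^+=[-0.0818, 0.9998]  P^+=[0.2986 0.0498; 0.0498 0.2858]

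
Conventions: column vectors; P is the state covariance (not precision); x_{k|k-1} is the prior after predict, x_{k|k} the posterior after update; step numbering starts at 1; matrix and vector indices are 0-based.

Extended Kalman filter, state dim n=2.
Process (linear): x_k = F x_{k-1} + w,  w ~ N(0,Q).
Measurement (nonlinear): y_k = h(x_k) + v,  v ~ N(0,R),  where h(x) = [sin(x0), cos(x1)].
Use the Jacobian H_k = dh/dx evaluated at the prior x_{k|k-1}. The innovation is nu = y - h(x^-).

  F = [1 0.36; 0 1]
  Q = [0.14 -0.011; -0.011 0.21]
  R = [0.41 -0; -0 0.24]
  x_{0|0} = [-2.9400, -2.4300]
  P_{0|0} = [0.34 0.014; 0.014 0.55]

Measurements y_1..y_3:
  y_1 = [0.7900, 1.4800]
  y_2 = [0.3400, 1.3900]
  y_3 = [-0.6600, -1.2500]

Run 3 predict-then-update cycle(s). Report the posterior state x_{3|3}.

x_post = [-3.1053, -0.5200]

step 1: x^-=[-3.8148, -2.4300]  P^-=[0.5614 0.2010; 0.2010 0.7600]  H_jac=[-0.7818 0.0000; 0.0000 0.6530]  S=[0.7531 -0.1026; -0.1026 0.5641]  K=[-0.5650 0.1299; -0.0910 0.8633]  nu=[0.1665, 2.2373]  x^+=[-3.6183, -0.5138]  P^+=[0.2963 0.0477; 0.0477 0.3173]
step 2: x^-=[-3.8032, -0.5138]  P^-=[0.5118 0.1509; 0.1509 0.5273]  H_jac=[-0.7890 0.0000; 0.0000 0.4915]  S=[0.7286 -0.0585; -0.0585 0.3674]  K=[-0.5450 0.1151; -0.1082 0.6882]  nu=[-0.2744, 0.5191]  x^+=[-3.5939, -0.1269]  P^+=[0.2832 0.0562; 0.0562 0.3360]
step 3: x^-=[-3.6396, -0.1269]  P^-=[0.5072 0.1662; 0.1662 0.5460]  H_jac=[-0.8785 0.0000; 0.0000 0.1265]  S=[0.8015 -0.0185; -0.0185 0.2487]  K=[-0.5550 0.0433; -0.1761 0.2647]  nu=[-1.1377, -2.2420]  x^+=[-3.1053, -0.5200]  P^+=[0.2590 0.0822; 0.0822 0.5021]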